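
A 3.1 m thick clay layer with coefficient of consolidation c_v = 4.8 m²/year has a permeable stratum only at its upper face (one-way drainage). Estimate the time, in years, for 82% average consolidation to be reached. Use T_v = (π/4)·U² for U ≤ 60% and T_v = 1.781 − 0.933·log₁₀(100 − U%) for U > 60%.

t ≈ 1.22 years

Drainage path length: H_d = H = 3.1 m (single drainage).
U > 60%: T_v = 1.781 − 0.933·log₁₀(100 − 82) = 0.60983.
t = T_v·H_d²/c_v = 0.60983×3.1²/4.8 = 1.221 years.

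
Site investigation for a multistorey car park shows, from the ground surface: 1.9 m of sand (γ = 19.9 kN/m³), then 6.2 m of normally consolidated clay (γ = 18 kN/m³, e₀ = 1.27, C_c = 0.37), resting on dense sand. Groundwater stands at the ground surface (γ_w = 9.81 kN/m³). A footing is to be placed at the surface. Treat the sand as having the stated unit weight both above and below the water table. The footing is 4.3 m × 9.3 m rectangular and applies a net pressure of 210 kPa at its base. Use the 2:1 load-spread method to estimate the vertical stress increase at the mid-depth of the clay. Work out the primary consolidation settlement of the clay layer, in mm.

S_c ≈ 387 mm

Mid-depth of clay below the ground surface: z = 1.9 + 6.2/2 = 5 m.
Total vertical stress at mid-clay: σ_v = 19.9×1.9 + 18×3.1 = 93.61 kPa.
Pore pressure: u = 9.81×(5 − 0) = 49.05 kPa.
Initial effective stress: σ'_0 = σ_v − u = 93.61 − 49.05 = 44.56 kPa.
Stress increase at mid-clay by the 2:1 spreading method:
Δσ = qBL/((B+z)(L+z)) = 210×4.3×9.3/((4.3+5)(9.3+5)) = 63.147 kPa
Final effective stress: σ'_f = σ'_0 + Δσ = 44.56 + 63.147 = 107.71 kPa.
Normally consolidated clay, so the full stress increment lies on the virgin compression line:
S_c = C_c·H/(1+e₀)·log₁₀(σ'_f/σ'_0) = 0.37×6.2/(1+1.27)×log₁₀(107.71/44.56)
    = 1.0106 × 0.38331 = 0.3874 m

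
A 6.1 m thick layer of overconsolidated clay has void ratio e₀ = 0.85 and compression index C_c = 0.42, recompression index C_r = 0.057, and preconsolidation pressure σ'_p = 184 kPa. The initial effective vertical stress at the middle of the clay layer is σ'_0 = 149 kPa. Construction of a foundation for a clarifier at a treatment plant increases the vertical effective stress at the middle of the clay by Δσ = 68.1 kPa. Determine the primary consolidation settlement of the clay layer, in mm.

S_c ≈ 117 mm

Final effective stress: σ'_f = 149 + 68.1 = 217.1 kPa.
σ'_f = 217.1 > σ'_p = 184 kPa, so the stress path crosses the preconsolidation pressure — recompression up to σ'_p, then virgin compression beyond:
S_c = H/(1+e₀)·[C_r·log₁₀(σ'_p/σ'_0) + C_c·log₁₀(σ'_f/σ'_p)]
    = 6.1/1.85 × [0.057×log₁₀(184/149) + 0.42×log₁₀(217.1/184)]
    = 3.2973 × [0.005223 + 0.030174] = 0.1167 m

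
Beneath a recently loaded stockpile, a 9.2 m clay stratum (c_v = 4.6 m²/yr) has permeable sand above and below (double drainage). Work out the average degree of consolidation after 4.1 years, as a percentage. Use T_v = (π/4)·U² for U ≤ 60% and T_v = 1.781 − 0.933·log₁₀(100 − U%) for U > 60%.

U ≈ 91 %

Drainage path length: H_d = H/2 = 4.6 m (double drainage).
T_v = c_v·t/H_d² = 4.6×4.1/4.6² = 0.8913.
T_v = 0.8913 corresponds to the U > 60% branch:
U = 1 − 10^((1.781 − T_v)/0.933)/100 = 0.9101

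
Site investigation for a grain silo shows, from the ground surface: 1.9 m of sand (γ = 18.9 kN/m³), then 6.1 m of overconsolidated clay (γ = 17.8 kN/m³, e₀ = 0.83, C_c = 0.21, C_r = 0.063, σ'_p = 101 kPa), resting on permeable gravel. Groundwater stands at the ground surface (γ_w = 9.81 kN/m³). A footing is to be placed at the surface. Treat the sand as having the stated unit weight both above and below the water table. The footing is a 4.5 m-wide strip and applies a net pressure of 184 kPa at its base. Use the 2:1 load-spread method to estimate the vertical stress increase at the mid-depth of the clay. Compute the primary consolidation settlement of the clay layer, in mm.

S_c ≈ 156 mm

Mid-depth of clay below the ground surface: z = 1.9 + 6.1/2 = 4.95 m.
Total vertical stress at mid-clay: σ_v = 18.9×1.9 + 17.8×3.05 = 90.2 kPa.
Pore pressure: u = 9.81×(4.95 − 0) = 48.56 kPa.
Initial effective stress: σ'_0 = σ_v − u = 90.2 − 48.56 = 41.64 kPa.
Stress increase at mid-clay by the 2:1 spreading method:
Δσ = qB/(B+z) = 184×4.5/(4.5+4.95) = 87.619 kPa
Final effective stress: σ'_f = 41.64 + 87.619 = 129.26 kPa.
σ'_f = 129.26 > σ'_p = 101 kPa, so the stress path crosses the preconsolidation pressure — recompression up to σ'_p, then virgin compression beyond:
S_c = H/(1+e₀)·[C_r·log₁₀(σ'_p/σ'_0) + C_c·log₁₀(σ'_f/σ'_p)]
    = 6.1/1.83 × [0.063×log₁₀(101/41.64) + 0.21×log₁₀(129.26/101)]
    = 3.3333 × [0.024243 + 0.0225] = 0.1558 m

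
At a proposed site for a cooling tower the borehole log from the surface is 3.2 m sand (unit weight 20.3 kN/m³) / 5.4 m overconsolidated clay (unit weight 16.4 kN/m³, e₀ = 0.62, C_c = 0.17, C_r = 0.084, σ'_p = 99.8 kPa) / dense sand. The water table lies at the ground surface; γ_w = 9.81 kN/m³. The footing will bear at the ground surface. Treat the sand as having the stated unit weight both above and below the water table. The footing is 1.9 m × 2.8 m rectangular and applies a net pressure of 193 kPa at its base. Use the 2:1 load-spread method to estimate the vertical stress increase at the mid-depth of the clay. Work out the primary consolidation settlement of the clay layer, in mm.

Mid-depth of clay below the ground surface: z = 3.2 + 5.4/2 = 5.9 m.
Total vertical stress at mid-clay: σ_v = 20.3×3.2 + 16.4×2.7 = 109.24 kPa.
Pore pressure: u = 9.81×(5.9 − 0) = 57.879 kPa.
Initial effective stress: σ'_0 = σ_v − u = 109.24 − 57.879 = 51.361 kPa.
Stress increase at mid-clay by the 2:1 spreading method:
Δσ = qBL/((B+z)(L+z)) = 193×1.9×2.8/((1.9+5.9)(2.8+5.9)) = 15.131 kPa
Final effective stress: σ'_f = 51.361 + 15.131 = 66.492 kPa.
σ'_f = 66.492 ≤ σ'_p = 99.8 kPa, so the clay remains overconsolidated and only the recompression index applies:
S_c = C_r·H/(1+e₀)·log₁₀(σ'_f/σ'_0) = 0.084×5.4/1.62×log₁₀(66.492/51.361)
    = 0.28 × 0.11214 = 0.0314 m

S_c ≈ 31.4 mm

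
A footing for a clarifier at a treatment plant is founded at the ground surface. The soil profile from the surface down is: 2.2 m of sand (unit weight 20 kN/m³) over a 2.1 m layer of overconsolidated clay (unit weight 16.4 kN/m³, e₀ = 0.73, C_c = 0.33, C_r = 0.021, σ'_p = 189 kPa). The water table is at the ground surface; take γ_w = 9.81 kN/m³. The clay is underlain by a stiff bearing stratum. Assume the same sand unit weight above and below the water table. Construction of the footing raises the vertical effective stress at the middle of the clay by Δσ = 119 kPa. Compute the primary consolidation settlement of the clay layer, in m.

S_c ≈ 0.0179 m

Mid-depth of clay below the ground surface: z = 2.2 + 2.1/2 = 3.25 m.
Total vertical stress at mid-clay: σ_v = 20×2.2 + 16.4×1.05 = 61.22 kPa.
Pore pressure: u = 9.81×(3.25 − 0) = 31.883 kPa.
Initial effective stress: σ'_0 = σ_v − u = 61.22 − 31.883 = 29.337 kPa.
Final effective stress: σ'_f = 29.337 + 119 = 148.34 kPa.
σ'_f = 148.34 ≤ σ'_p = 189 kPa, so the clay remains overconsolidated and only the recompression index applies:
S_c = C_r·H/(1+e₀)·log₁₀(σ'_f/σ'_0) = 0.021×2.1/1.73×log₁₀(148.34/29.337)
    = 0.025492 × 0.70384 = 0.01794 m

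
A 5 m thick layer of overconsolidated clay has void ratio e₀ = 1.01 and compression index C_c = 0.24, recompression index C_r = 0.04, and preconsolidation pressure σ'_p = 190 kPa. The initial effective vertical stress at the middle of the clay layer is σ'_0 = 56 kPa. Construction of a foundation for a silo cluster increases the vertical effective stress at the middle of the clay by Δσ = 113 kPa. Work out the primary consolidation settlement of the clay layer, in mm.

Final effective stress: σ'_f = 56 + 113 = 169 kPa.
σ'_f = 169 ≤ σ'_p = 190 kPa, so the clay remains overconsolidated and only the recompression index applies:
S_c = C_r·H/(1+e₀)·log₁₀(σ'_f/σ'_0) = 0.04×5/2.01×log₁₀(169/56)
    = 0.099504 × 0.4797 = 0.04773 m

S_c ≈ 47.7 mm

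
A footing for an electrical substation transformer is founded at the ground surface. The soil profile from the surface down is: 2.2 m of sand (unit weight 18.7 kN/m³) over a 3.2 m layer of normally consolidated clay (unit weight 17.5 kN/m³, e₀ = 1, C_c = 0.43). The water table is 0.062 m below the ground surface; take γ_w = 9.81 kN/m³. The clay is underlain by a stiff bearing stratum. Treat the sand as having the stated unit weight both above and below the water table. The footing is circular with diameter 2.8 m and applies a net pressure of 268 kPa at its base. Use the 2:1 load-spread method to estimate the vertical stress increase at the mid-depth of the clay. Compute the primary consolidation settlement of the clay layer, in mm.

Mid-depth of clay below the ground surface: z = 2.2 + 3.2/2 = 3.8 m.
Total vertical stress at mid-clay: σ_v = 18.7×2.2 + 17.5×1.6 = 69.14 kPa.
Pore pressure: u = 9.81×(3.8 − 0.062) = 36.67 kPa.
Initial effective stress: σ'_0 = σ_v − u = 69.14 − 36.67 = 32.47 kPa.
Stress increase at mid-clay by the 2:1 spreading method:
Δσ ≈ qD²/(D+z)² = 268×2.8²/(2.8+3.8)² = 48.235 kPa
Final effective stress: σ'_f = σ'_0 + Δσ = 32.47 + 48.235 = 80.705 kPa.
Normally consolidated clay, so the full stress increment lies on the virgin compression line:
S_c = C_c·H/(1+e₀)·log₁₀(σ'_f/σ'_0) = 0.43×3.2/(1+1)×log₁₀(80.705/32.47)
    = 0.688 × 0.39542 = 0.272 m

S_c ≈ 272 mm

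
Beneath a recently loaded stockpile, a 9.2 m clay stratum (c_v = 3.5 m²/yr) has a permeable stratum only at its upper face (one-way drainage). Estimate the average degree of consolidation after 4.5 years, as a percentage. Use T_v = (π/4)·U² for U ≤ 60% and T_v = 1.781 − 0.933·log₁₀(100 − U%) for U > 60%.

U ≈ 48.7 %

Drainage path length: H_d = H = 9.2 m (single drainage).
T_v = c_v·t/H_d² = 3.5×4.5/9.2² = 0.18608.
T_v = 0.18608 corresponds to the U ≤ 60% branch:
U = √(4T_v/π) = 0.4867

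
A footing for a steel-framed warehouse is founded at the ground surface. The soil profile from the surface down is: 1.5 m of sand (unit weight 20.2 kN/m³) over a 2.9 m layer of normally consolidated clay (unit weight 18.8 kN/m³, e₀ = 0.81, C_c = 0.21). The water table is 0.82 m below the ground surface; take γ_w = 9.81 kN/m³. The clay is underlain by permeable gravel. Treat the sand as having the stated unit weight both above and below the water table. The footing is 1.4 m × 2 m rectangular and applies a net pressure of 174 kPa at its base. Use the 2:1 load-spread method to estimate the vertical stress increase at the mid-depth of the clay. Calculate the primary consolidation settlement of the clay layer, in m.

S_c ≈ 0.0702 m

Mid-depth of clay below the ground surface: z = 1.5 + 2.9/2 = 2.95 m.
Total vertical stress at mid-clay: σ_v = 20.2×1.5 + 18.8×1.45 = 57.56 kPa.
Pore pressure: u = 9.81×(2.95 − 0.82) = 20.895 kPa.
Initial effective stress: σ'_0 = σ_v − u = 57.56 − 20.895 = 36.665 kPa.
Stress increase at mid-clay by the 2:1 spreading method:
Δσ = qBL/((B+z)(L+z)) = 174×1.4×2/((1.4+2.95)(2+2.95)) = 22.626 kPa
Final effective stress: σ'_f = σ'_0 + Δσ = 36.665 + 22.626 = 59.291 kPa.
Normally consolidated clay, so the full stress increment lies on the virgin compression line:
S_c = C_c·H/(1+e₀)·log₁₀(σ'_f/σ'_0) = 0.21×2.9/(1+0.81)×log₁₀(59.291/36.665)
    = 0.33646 × 0.20874 = 0.07023 m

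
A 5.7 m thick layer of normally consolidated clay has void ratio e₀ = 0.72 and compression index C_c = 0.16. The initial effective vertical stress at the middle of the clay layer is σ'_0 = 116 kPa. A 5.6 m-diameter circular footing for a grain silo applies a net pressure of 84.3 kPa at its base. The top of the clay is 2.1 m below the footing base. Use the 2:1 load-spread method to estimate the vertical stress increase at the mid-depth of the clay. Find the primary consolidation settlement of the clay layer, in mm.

S_c ≈ 42.9 mm

Mid-depth of clay below the footing base: z = 2.1 + 5.7/2 = 4.95 m.
Stress increase at mid-clay by the 2:1 spreading method:
Δσ ≈ qD²/(D+z)² = 84.3×5.6²/(5.6+4.95)² = 23.752 kPa
Final effective stress: σ'_f = σ'_0 + Δσ = 116 + 23.752 = 139.75 kPa.
Normally consolidated clay, so the full stress increment lies on the virgin compression line:
S_c = C_c·H/(1+e₀)·log₁₀(σ'_f/σ'_0) = 0.16×5.7/(1+0.72)×log₁₀(139.75/116)
    = 0.53023 × 0.080894 = 0.04289 m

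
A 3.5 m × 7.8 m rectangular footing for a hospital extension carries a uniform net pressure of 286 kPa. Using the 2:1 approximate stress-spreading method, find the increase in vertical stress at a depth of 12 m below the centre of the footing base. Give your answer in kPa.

Δσ_z ≈ 25.4 kPa

By the 2:1 method the load spreads at 1 horizontal : 2 vertical, so at depth z the loaded area has grown by z in each plan dimension:
Δσ = qBL/((B+z)(L+z)) = 286×3.5×7.8/((3.5+12)(7.8+12)) = 25.441 kPa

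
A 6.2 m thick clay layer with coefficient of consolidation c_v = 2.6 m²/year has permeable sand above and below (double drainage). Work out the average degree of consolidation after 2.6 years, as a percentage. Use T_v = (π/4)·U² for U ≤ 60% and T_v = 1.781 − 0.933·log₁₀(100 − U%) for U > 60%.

Drainage path length: H_d = H/2 = 3.1 m (double drainage).
T_v = c_v·t/H_d² = 2.6×2.6/3.1² = 0.70343.
T_v = 0.70343 corresponds to the U > 60% branch:
U = 1 − 10^((1.781 − T_v)/0.933)/100 = 0.8571

U ≈ 85.7 %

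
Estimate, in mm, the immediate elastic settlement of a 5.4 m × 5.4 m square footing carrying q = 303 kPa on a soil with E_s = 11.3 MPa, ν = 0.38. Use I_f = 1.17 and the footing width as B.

Immediate (elastic) settlement: S_e = q·B·(1−ν²)/E_s · I_f.
E_s = 11.3 MPa = 11300 kPa.
S_e = 303 × 5.4 × (1 − 0.38²) / 11300 × 1.17
    = 303 × 5.4 × 0.8556 / 11300 × 1.17
    = 0.1449 m = 144.9 mm

S_e ≈ 145 mm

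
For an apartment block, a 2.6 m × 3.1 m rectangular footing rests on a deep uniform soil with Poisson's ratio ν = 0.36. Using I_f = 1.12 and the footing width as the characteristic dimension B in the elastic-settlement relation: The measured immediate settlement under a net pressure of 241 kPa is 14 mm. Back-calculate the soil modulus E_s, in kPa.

S_e = q·B·(1−ν²)/E_s · I_f  ⇒  E_s = q·B·(1−ν²)·I_f / S_e.
E_s = 241 × 2.6 × 0.8704 × 1.12 / 0.014 = 43630 kPa

E_s ≈ 43600 kPa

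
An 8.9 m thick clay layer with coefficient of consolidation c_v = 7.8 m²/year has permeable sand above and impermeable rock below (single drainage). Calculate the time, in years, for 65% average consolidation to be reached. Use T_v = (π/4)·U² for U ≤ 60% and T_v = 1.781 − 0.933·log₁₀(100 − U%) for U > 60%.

Drainage path length: H_d = H = 8.9 m (single drainage).
U > 60%: T_v = 1.781 − 0.933·log₁₀(100 − 65) = 0.34038.
t = T_v·H_d²/c_v = 0.34038×8.9²/7.8 = 3.457 years.

t ≈ 3.46 years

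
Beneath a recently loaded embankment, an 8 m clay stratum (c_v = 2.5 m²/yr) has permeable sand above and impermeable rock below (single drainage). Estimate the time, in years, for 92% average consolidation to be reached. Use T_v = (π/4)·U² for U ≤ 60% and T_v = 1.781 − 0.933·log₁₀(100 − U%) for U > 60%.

Drainage path length: H_d = H = 8 m (single drainage).
U > 60%: T_v = 1.781 − 0.933·log₁₀(100 − 92) = 0.93842.
t = T_v·H_d²/c_v = 0.93842×8²/2.5 = 24.02 years.

t ≈ 24 years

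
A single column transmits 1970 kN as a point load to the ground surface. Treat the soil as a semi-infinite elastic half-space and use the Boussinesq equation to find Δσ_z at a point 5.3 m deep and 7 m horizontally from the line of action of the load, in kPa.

Boussinesq vertical stress below a point load on an elastic half-space:
Δσ_z = 3P/(2πz²) · [1 + (r/z)²]^(−5/2)
r/z = 7/5.3 = 1.3208; [1+(r/z)²]^(−5/2) = 0.080146.
Δσ_z = 3×1970/(2π×5.3²) × 0.080146 = 33.485 × 0.080146 = 2.684 kPa

Δσ_z ≈ 2.68 kPa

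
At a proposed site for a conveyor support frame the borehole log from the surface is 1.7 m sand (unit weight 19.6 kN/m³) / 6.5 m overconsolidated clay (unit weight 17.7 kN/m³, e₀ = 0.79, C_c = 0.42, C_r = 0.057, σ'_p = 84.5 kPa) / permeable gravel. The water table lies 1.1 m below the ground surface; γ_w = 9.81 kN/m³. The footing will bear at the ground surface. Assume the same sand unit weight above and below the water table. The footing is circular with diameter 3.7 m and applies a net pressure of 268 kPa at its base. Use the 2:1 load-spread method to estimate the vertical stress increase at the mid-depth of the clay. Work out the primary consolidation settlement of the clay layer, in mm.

S_c ≈ 167 mm

Mid-depth of clay below the ground surface: z = 1.7 + 6.5/2 = 4.95 m.
Total vertical stress at mid-clay: σ_v = 19.6×1.7 + 17.7×3.25 = 90.845 kPa.
Pore pressure: u = 9.81×(4.95 − 1.1) = 37.769 kPa.
Initial effective stress: σ'_0 = σ_v − u = 90.845 − 37.769 = 53.076 kPa.
Stress increase at mid-clay by the 2:1 spreading method:
Δσ ≈ qD²/(D+z)² = 268×3.7²/(3.7+4.95)² = 49.035 kPa
Final effective stress: σ'_f = 53.076 + 49.035 = 102.11 kPa.
σ'_f = 102.11 > σ'_p = 84.5 kPa, so the stress path crosses the preconsolidation pressure — recompression up to σ'_p, then virgin compression beyond:
S_c = H/(1+e₀)·[C_r·log₁₀(σ'_p/σ'_0) + C_c·log₁₀(σ'_f/σ'_p)]
    = 6.5/1.79 × [0.057×log₁₀(84.5/53.076) + 0.42×log₁₀(102.11/84.5)]
    = 3.6313 × [0.011512 + 0.034529] = 0.1672 m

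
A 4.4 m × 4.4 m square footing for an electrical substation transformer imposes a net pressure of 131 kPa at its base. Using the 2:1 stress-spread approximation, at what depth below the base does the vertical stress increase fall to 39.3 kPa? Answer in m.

2:1 spreading — at depth z the loaded area has grown by z in each plan dimension:
qB²/(B+z)² = Δσ_z ⇒ z = B(√(q/Δσ_z) − 1) = 4.4×(√(131/39.3) − 1) = 3.633 m

z ≈ 3.63 m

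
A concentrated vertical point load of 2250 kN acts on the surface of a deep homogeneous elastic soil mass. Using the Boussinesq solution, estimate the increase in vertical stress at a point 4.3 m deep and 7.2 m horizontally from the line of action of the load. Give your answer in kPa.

Δσ_z ≈ 2.06 kPa

Boussinesq vertical stress below a point load on an elastic half-space:
Δσ_z = 3P/(2πz²) · [1 + (r/z)²]^(−5/2)
r/z = 7.2/4.3 = 1.6744; [1+(r/z)²]^(−5/2) = 0.03544.
Δσ_z = 3×2250/(2π×4.3²) × 0.03544 = 58.101 × 0.03544 = 2.059 kPa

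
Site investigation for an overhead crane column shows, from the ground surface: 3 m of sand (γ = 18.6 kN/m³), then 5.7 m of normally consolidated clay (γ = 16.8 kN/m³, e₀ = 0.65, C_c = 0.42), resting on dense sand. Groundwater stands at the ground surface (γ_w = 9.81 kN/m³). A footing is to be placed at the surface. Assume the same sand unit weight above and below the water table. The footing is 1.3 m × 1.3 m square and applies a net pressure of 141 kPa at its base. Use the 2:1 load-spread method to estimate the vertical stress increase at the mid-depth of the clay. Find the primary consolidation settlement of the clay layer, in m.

S_c ≈ 0.0605 m

Mid-depth of clay below the ground surface: z = 3 + 5.7/2 = 5.85 m.
Total vertical stress at mid-clay: σ_v = 18.6×3 + 16.8×2.85 = 103.68 kPa.
Pore pressure: u = 9.81×(5.85 − 0) = 57.389 kPa.
Initial effective stress: σ'_0 = σ_v − u = 103.68 − 57.389 = 46.291 kPa.
Stress increase at mid-clay by the 2:1 spreading method:
Δσ = qBL/((B+z)(L+z)) = 141×1.3×1.3/((1.3+5.85)(1.3+5.85)) = 4.6612 kPa
Final effective stress: σ'_f = σ'_0 + Δσ = 46.291 + 4.6612 = 50.952 kPa.
Normally consolidated clay, so the full stress increment lies on the virgin compression line:
S_c = C_c·H/(1+e₀)·log₁₀(σ'_f/σ'_0) = 0.42×5.7/(1+0.65)×log₁₀(50.952/46.291)
    = 1.4509 × 0.041665 = 0.06045 m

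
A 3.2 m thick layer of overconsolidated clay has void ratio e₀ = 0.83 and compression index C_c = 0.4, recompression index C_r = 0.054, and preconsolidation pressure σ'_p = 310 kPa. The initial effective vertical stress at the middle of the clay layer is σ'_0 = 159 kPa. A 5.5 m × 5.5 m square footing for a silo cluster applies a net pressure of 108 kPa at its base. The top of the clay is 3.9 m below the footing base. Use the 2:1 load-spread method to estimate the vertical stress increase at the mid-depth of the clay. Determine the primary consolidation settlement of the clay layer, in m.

Mid-depth of clay below the footing base: z = 3.9 + 3.2/2 = 5.5 m.
Stress increase at mid-clay by the 2:1 spreading method:
Δσ = qBL/((B+z)(L+z)) = 108×5.5×5.5/((5.5+5.5)(5.5+5.5)) = 27 kPa
Final effective stress: σ'_f = 159 + 27 = 186 kPa.
σ'_f = 186 ≤ σ'_p = 310 kPa, so the clay remains overconsolidated and only the recompression index applies:
S_c = C_r·H/(1+e₀)·log₁₀(σ'_f/σ'_0) = 0.054×3.2/1.83×log₁₀(186/159)
    = 0.094424 × 0.068116 = 0.006432 m

S_c ≈ 0.00643 m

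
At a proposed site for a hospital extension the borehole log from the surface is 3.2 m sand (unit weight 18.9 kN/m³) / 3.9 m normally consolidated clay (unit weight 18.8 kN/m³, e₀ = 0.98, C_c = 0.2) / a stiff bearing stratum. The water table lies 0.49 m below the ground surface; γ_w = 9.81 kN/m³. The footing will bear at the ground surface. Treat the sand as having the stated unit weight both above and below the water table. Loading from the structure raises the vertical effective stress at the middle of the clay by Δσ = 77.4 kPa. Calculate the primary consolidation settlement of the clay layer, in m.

S_c ≈ 0.157 m

Mid-depth of clay below the ground surface: z = 3.2 + 3.9/2 = 5.15 m.
Total vertical stress at mid-clay: σ_v = 18.9×3.2 + 18.8×1.95 = 97.14 kPa.
Pore pressure: u = 9.81×(5.15 − 0.49) = 45.715 kPa.
Initial effective stress: σ'_0 = σ_v − u = 97.14 − 45.715 = 51.425 kPa.
Final effective stress: σ'_f = σ'_0 + Δσ = 51.425 + 77.4 = 128.82 kPa.
Normally consolidated clay, so the full stress increment lies on the virgin compression line:
S_c = C_c·H/(1+e₀)·log₁₀(σ'_f/σ'_0) = 0.2×3.9/(1+0.98)×log₁₀(128.82/51.425)
    = 0.39394 × 0.39881 = 0.1571 m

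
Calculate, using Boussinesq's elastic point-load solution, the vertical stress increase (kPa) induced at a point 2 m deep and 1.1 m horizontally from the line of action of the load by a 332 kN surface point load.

Boussinesq vertical stress below a point load on an elastic half-space:
Δσ_z = 3P/(2πz²) · [1 + (r/z)²]^(−5/2)
r/z = 1.1/2 = 0.55; [1+(r/z)²]^(−5/2) = 0.51648.
Δσ_z = 3×332/(2π×2²) × 0.51648 = 39.63 × 0.51648 = 20.47 kPa

Δσ_z ≈ 20.5 kPa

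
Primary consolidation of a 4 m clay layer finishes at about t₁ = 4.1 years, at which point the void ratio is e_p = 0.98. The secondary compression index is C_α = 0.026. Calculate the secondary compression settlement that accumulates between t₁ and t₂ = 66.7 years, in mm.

S_s ≈ 63.6 mm

Secondary compression: S_s = C_α·H/(1+e_p)·log₁₀(t₂/t₁)
S_s = 0.026×4/(1+0.98)×log₁₀(66.7/4.1)
    = 0.05253 × 1.211 = 0.06363 m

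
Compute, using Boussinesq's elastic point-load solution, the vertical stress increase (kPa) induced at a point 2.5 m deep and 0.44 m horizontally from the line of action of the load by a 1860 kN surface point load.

Boussinesq vertical stress below a point load on an elastic half-space:
Δσ_z = 3P/(2πz²) · [1 + (r/z)²]^(−5/2)
r/z = 0.44/2.5 = 0.176; [1+(r/z)²]^(−5/2) = 0.92657.
Δσ_z = 3×1860/(2π×2.5²) × 0.92657 = 142.09 × 0.92657 = 131.7 kPa

Δσ_z ≈ 132 kPa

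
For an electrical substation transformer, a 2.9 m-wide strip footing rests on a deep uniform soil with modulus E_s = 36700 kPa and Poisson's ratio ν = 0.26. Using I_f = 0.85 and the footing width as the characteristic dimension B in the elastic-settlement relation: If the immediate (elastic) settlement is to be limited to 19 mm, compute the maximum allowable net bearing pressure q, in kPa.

S_e = q·B·(1−ν²)/E_s · I_f  ⇒  q = S_e·E_s / (B·(1−ν²)·I_f).
q = 0.019 × 36700 / (2.9 × 0.9324 × 0.85) = 303.4 kPa

q ≈ 303 kPa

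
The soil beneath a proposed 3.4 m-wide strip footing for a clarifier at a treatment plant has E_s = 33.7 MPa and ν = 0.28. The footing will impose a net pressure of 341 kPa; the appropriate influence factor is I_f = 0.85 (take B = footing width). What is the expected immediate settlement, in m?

Immediate (elastic) settlement: S_e = q·B·(1−ν²)/E_s · I_f.
E_s = 33.7 MPa = 33700 kPa.
S_e = 341 × 3.4 × (1 − 0.28²) / 33700 × 0.85
    = 341 × 3.4 × 0.9216 / 33700 × 0.85
    = 0.02695 m

S_e ≈ 0.027 m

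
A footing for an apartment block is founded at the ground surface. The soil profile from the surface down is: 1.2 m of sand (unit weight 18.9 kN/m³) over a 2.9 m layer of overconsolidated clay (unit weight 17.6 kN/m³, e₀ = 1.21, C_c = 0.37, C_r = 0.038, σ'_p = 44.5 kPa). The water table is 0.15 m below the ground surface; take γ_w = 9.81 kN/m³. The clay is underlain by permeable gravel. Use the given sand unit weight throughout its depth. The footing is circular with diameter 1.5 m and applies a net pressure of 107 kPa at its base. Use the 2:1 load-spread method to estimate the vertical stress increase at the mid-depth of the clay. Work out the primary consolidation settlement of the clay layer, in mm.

Mid-depth of clay below the ground surface: z = 1.2 + 2.9/2 = 2.65 m.
Total vertical stress at mid-clay: σ_v = 18.9×1.2 + 17.6×1.45 = 48.2 kPa.
Pore pressure: u = 9.81×(2.65 − 0.15) = 24.525 kPa.
Initial effective stress: σ'_0 = σ_v − u = 48.2 − 24.525 = 23.675 kPa.
Stress increase at mid-clay by the 2:1 spreading method:
Δσ ≈ qD²/(D+z)² = 107×1.5²/(1.5+2.65)² = 13.979 kPa
Final effective stress: σ'_f = 23.675 + 13.979 = 37.654 kPa.
σ'_f = 37.654 ≤ σ'_p = 44.5 kPa, so the clay remains overconsolidated and only the recompression index applies:
S_c = C_r·H/(1+e₀)·log₁₀(σ'_f/σ'_0) = 0.038×2.9/2.21×log₁₀(37.654/23.675)
    = 0.049864 × 0.20152 = 0.01005 m

S_c ≈ 10 mm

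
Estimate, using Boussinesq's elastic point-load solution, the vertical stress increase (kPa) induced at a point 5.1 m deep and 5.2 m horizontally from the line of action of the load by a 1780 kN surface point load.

Boussinesq vertical stress below a point load on an elastic half-space:
Δσ_z = 3P/(2πz²) · [1 + (r/z)²]^(−5/2)
r/z = 5.2/5.1 = 1.0196; [1+(r/z)²]^(−5/2) = 0.16832.
Δσ_z = 3×1780/(2π×5.1²) × 0.16832 = 32.675 × 0.16832 = 5.5 kPa

Δσ_z ≈ 5.5 kPa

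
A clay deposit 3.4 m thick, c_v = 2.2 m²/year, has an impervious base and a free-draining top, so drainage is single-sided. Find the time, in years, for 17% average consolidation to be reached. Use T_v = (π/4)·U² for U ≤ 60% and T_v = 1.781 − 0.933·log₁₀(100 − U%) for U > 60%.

Drainage path length: H_d = H = 3.4 m (single drainage).
U ≤ 60%: T_v = (π/4)·U² = (π/4)×0.17² = 0.022698.
t = T_v·H_d²/c_v = 0.022698×3.4²/2.2 = 0.1193 years.

t ≈ 0.119 years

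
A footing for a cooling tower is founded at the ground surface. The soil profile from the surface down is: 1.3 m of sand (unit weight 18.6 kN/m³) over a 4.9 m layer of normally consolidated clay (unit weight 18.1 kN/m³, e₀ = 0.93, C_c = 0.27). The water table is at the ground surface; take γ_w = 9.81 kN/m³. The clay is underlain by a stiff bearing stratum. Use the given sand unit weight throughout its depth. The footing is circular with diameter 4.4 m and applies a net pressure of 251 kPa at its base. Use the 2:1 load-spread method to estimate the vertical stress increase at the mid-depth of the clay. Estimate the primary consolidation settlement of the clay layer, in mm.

Mid-depth of clay below the ground surface: z = 1.3 + 4.9/2 = 3.75 m.
Total vertical stress at mid-clay: σ_v = 18.6×1.3 + 18.1×2.45 = 68.525 kPa.
Pore pressure: u = 9.81×(3.75 − 0) = 36.788 kPa.
Initial effective stress: σ'_0 = σ_v − u = 68.525 − 36.788 = 31.737 kPa.
Stress increase at mid-clay by the 2:1 spreading method:
Δσ ≈ qD²/(D+z)² = 251×4.4²/(4.4+3.75)² = 73.158 kPa
Final effective stress: σ'_f = σ'_0 + Δσ = 31.737 + 73.158 = 104.89 kPa.
Normally consolidated clay, so the full stress increment lies on the virgin compression line:
S_c = C_c·H/(1+e₀)·log₁₀(σ'_f/σ'_0) = 0.27×4.9/(1+0.93)×log₁₀(104.89/31.737)
    = 0.68549 × 0.51917 = 0.3559 m

S_c ≈ 356 mm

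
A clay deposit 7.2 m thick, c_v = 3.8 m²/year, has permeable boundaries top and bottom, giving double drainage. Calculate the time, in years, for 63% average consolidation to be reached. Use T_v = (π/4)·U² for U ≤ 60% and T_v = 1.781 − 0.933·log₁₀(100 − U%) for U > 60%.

t ≈ 1.08 years

Drainage path length: H_d = H/2 = 3.6 m (double drainage).
U > 60%: T_v = 1.781 − 0.933·log₁₀(100 − 63) = 0.31787.
t = T_v·H_d²/c_v = 0.31787×3.6²/3.8 = 1.084 years.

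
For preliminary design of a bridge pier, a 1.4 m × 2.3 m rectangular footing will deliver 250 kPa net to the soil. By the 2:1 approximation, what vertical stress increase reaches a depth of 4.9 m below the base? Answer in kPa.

By the 2:1 method the load spreads at 1 horizontal : 2 vertical, so at depth z the loaded area has grown by z in each plan dimension:
Δσ = qBL/((B+z)(L+z)) = 250×1.4×2.3/((1.4+4.9)(2.3+4.9)) = 17.747 kPa

Δσ_z ≈ 17.7 kPa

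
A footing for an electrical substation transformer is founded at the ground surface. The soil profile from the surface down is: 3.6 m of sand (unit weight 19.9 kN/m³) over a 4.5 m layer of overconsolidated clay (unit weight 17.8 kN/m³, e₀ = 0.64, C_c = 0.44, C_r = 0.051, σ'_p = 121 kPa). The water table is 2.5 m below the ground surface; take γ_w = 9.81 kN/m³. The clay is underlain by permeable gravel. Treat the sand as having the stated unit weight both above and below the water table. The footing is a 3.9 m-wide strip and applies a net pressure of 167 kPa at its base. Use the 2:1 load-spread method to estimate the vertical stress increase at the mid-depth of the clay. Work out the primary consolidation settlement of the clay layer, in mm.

Mid-depth of clay below the ground surface: z = 3.6 + 4.5/2 = 5.85 m.
Total vertical stress at mid-clay: σ_v = 19.9×3.6 + 17.8×2.25 = 111.69 kPa.
Pore pressure: u = 9.81×(5.85 − 2.5) = 32.864 kPa.
Initial effective stress: σ'_0 = σ_v − u = 111.69 − 32.864 = 78.826 kPa.
Stress increase at mid-clay by the 2:1 spreading method:
Δσ = qB/(B+z) = 167×3.9/(3.9+5.85) = 66.8 kPa
Final effective stress: σ'_f = 78.826 + 66.8 = 145.63 kPa.
σ'_f = 145.63 > σ'_p = 121 kPa, so the stress path crosses the preconsolidation pressure — recompression up to σ'_p, then virgin compression beyond:
S_c = H/(1+e₀)·[C_r·log₁₀(σ'_p/σ'_0) + C_c·log₁₀(σ'_f/σ'_p)]
    = 4.5/1.64 × [0.051×log₁₀(121/78.826) + 0.44×log₁₀(145.63/121)]
    = 2.7439 × [0.0094919 + 0.035405] = 0.1232 m

S_c ≈ 123 mm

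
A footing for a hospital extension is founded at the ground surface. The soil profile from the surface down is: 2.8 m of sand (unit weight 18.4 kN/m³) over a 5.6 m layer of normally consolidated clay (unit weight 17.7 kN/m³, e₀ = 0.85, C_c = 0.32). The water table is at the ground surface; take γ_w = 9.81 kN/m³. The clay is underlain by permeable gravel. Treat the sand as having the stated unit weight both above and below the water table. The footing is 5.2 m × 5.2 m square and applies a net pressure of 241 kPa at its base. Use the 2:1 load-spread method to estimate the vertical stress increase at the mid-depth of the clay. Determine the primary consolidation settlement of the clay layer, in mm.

S_c ≈ 334 mm

Mid-depth of clay below the ground surface: z = 2.8 + 5.6/2 = 5.6 m.
Total vertical stress at mid-clay: σ_v = 18.4×2.8 + 17.7×2.8 = 101.08 kPa.
Pore pressure: u = 9.81×(5.6 − 0) = 54.936 kPa.
Initial effective stress: σ'_0 = σ_v − u = 101.08 − 54.936 = 46.144 kPa.
Stress increase at mid-clay by the 2:1 spreading method:
Δσ = qBL/((B+z)(L+z)) = 241×5.2×5.2/((5.2+5.6)(5.2+5.6)) = 55.87 kPa
Final effective stress: σ'_f = σ'_0 + Δσ = 46.144 + 55.87 = 102.01 kPa.
Normally consolidated clay, so the full stress increment lies on the virgin compression line:
S_c = C_c·H/(1+e₀)·log₁₀(σ'_f/σ'_0) = 0.32×5.6/(1+0.85)×log₁₀(102.01/46.144)
    = 0.96865 × 0.34453 = 0.3337 m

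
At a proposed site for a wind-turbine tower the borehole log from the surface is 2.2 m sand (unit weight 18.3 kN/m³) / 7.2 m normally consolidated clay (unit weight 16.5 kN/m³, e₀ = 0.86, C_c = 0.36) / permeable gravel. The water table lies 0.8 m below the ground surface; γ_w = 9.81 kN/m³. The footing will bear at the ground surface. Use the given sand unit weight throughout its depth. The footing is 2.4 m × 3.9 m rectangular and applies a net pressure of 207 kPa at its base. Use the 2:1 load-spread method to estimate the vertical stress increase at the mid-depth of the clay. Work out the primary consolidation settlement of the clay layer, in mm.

S_c ≈ 238 mm

Mid-depth of clay below the ground surface: z = 2.2 + 7.2/2 = 5.8 m.
Total vertical stress at mid-clay: σ_v = 18.3×2.2 + 16.5×3.6 = 99.66 kPa.
Pore pressure: u = 9.81×(5.8 − 0.8) = 49.05 kPa.
Initial effective stress: σ'_0 = σ_v − u = 99.66 − 49.05 = 50.61 kPa.
Stress increase at mid-clay by the 2:1 spreading method:
Δσ = qBL/((B+z)(L+z)) = 207×2.4×3.9/((2.4+5.8)(3.9+5.8)) = 24.359 kPa
Final effective stress: σ'_f = σ'_0 + Δσ = 50.61 + 24.359 = 74.969 kPa.
Normally consolidated clay, so the full stress increment lies on the virgin compression line:
S_c = C_c·H/(1+e₀)·log₁₀(σ'_f/σ'_0) = 0.36×7.2/(1+0.86)×log₁₀(74.969/50.61)
    = 1.3935 × 0.17065 = 0.2378 m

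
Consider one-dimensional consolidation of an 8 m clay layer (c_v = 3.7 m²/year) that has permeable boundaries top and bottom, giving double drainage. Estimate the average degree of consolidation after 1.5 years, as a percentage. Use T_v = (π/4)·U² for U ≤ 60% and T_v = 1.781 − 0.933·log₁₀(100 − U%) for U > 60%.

Drainage path length: H_d = H/2 = 4 m (double drainage).
T_v = c_v·t/H_d² = 3.7×1.5/4² = 0.34688.
T_v = 0.34688 corresponds to the U > 60% branch:
U = 1 − 10^((1.781 − T_v)/0.933)/100 = 0.6556

U ≈ 65.6 %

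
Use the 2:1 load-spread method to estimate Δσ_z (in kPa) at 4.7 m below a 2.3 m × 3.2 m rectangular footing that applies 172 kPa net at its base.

Δσ_z ≈ 22.9 kPa

By the 2:1 method the load spreads at 1 horizontal : 2 vertical, so at depth z the loaded area has grown by z in each plan dimension:
Δσ = qBL/((B+z)(L+z)) = 172×2.3×3.2/((2.3+4.7)(3.2+4.7)) = 22.892 kPa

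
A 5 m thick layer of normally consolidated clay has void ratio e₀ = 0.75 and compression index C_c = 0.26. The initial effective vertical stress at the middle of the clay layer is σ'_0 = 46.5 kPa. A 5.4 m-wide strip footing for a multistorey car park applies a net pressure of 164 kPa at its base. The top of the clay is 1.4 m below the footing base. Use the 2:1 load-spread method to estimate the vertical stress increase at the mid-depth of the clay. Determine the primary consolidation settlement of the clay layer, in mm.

S_c ≈ 360 mm

Mid-depth of clay below the footing base: z = 1.4 + 5/2 = 3.9 m.
Stress increase at mid-clay by the 2:1 spreading method:
Δσ = qB/(B+z) = 164×5.4/(5.4+3.9) = 95.226 kPa
Final effective stress: σ'_f = σ'_0 + Δσ = 46.5 + 95.226 = 141.73 kPa.
Normally consolidated clay, so the full stress increment lies on the virgin compression line:
S_c = C_c·H/(1+e₀)·log₁₀(σ'_f/σ'_0) = 0.26×5/(1+0.75)×log₁₀(141.73/46.5)
    = 0.74286 × 0.48401 = 0.3596 m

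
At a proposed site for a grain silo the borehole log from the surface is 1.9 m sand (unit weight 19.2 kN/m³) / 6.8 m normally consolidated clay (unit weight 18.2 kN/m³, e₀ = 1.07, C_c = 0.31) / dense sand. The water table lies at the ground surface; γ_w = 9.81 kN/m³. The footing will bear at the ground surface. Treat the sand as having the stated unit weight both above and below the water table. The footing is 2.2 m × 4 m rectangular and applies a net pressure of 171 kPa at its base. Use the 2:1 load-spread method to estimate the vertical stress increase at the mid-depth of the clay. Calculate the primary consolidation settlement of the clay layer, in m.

Mid-depth of clay below the ground surface: z = 1.9 + 6.8/2 = 5.3 m.
Total vertical stress at mid-clay: σ_v = 19.2×1.9 + 18.2×3.4 = 98.36 kPa.
Pore pressure: u = 9.81×(5.3 − 0) = 51.993 kPa.
Initial effective stress: σ'_0 = σ_v − u = 98.36 − 51.993 = 46.367 kPa.
Stress increase at mid-clay by the 2:1 spreading method:
Δσ = qBL/((B+z)(L+z)) = 171×2.2×4/((2.2+5.3)(4+5.3)) = 21.574 kPa
Final effective stress: σ'_f = σ'_0 + Δσ = 46.367 + 21.574 = 67.941 kPa.
Normally consolidated clay, so the full stress increment lies on the virgin compression line:
S_c = C_c·H/(1+e₀)·log₁₀(σ'_f/σ'_0) = 0.31×6.8/(1+1.07)×log₁₀(67.941/46.367)
    = 1.0184 × 0.16592 = 0.169 m

S_c ≈ 0.169 m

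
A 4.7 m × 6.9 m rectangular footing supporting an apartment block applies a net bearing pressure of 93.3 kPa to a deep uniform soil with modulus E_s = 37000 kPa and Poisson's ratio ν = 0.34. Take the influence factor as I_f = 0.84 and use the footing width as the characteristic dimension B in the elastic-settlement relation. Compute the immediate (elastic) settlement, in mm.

Immediate (elastic) settlement: S_e = q·B·(1−ν²)/E_s · I_f.
S_e = 93.3 × 4.7 × (1 − 0.34²) / 37000 × 0.84
    = 93.3 × 4.7 × 0.8844 / 37000 × 0.84
    = 0.008805 m = 8.805 mm

S_e ≈ 8.8 mm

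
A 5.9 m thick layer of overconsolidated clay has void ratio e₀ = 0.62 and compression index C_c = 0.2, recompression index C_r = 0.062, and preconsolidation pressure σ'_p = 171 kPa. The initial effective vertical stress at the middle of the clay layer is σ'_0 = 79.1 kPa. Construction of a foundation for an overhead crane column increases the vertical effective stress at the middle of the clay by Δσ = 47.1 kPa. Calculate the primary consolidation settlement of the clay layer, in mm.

Final effective stress: σ'_f = 79.1 + 47.1 = 126.2 kPa.
σ'_f = 126.2 ≤ σ'_p = 171 kPa, so the clay remains overconsolidated and only the recompression index applies:
S_c = C_r·H/(1+e₀)·log₁₀(σ'_f/σ'_0) = 0.062×5.9/1.62×log₁₀(126.2/79.1)
    = 0.2258 × 0.20288 = 0.04581 m

S_c ≈ 45.8 mm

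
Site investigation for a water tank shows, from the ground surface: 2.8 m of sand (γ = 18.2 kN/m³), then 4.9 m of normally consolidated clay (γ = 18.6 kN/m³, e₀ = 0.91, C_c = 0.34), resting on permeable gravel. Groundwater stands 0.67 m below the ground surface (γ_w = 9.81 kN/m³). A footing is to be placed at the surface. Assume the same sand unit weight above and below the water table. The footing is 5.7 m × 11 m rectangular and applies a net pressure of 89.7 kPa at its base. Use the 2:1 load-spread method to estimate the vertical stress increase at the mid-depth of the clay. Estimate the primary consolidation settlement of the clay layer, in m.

S_c ≈ 0.181 m

Mid-depth of clay below the ground surface: z = 2.8 + 4.9/2 = 5.25 m.
Total vertical stress at mid-clay: σ_v = 18.2×2.8 + 18.6×2.45 = 96.53 kPa.
Pore pressure: u = 9.81×(5.25 − 0.67) = 44.93 kPa.
Initial effective stress: σ'_0 = σ_v − u = 96.53 − 44.93 = 51.6 kPa.
Stress increase at mid-clay by the 2:1 spreading method:
Δσ = qBL/((B+z)(L+z)) = 89.7×5.7×11/((5.7+5.25)(11+5.25)) = 31.608 kPa
Final effective stress: σ'_f = σ'_0 + Δσ = 51.6 + 31.608 = 83.208 kPa.
Normally consolidated clay, so the full stress increment lies on the virgin compression line:
S_c = C_c·H/(1+e₀)·log₁₀(σ'_f/σ'_0) = 0.34×4.9/(1+0.91)×log₁₀(83.208/51.6)
    = 0.87225 × 0.20752 = 0.181 m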